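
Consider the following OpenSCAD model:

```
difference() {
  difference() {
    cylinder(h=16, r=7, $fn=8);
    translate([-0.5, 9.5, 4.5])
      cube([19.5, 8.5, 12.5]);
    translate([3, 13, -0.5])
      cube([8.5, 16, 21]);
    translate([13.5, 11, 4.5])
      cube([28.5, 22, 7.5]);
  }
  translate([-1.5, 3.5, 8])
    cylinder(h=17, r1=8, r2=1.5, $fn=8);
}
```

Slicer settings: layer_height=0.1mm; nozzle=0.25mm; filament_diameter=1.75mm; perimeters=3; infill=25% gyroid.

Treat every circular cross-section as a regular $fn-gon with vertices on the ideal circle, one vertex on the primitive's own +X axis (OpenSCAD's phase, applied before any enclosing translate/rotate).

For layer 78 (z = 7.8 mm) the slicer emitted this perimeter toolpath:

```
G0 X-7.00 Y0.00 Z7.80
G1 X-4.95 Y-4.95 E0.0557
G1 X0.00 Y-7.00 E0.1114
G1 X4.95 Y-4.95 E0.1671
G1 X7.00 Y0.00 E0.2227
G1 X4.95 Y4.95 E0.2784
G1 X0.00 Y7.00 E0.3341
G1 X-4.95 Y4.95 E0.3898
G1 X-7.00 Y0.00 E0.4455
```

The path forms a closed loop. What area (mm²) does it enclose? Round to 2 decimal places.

138.60 mm²

Apply the shoelace formula to the sequence of (X, Y) vertices; enclosed area = 138.60 mm².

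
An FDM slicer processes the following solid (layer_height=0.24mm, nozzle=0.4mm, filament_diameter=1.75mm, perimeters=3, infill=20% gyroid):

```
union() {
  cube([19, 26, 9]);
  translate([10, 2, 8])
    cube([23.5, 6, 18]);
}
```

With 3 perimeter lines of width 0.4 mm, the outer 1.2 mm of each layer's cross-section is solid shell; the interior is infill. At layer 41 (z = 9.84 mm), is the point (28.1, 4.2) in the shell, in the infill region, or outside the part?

infill

At z = 9.84 mm: the cube is not intersected at this z (z outside [0, 9]); the cube at (10, 2) is present — its section is the full 23.5×6 rectangle; Combining (union): only the 23.5×6 cube at (10, 2) is present, so the union is just that shape — 1 connected region. Overall, the cross-section is a single solid region. The nearest boundary edge runs (10.00, 2.00)→(33.50, 2.00); distance from the point to it = 2.20 mm. The point is inside the cross-section and 2.20 mm from the nearest boundary — more than the 1.2 mm shell width (3 × 0.4), so it's in the infill interior.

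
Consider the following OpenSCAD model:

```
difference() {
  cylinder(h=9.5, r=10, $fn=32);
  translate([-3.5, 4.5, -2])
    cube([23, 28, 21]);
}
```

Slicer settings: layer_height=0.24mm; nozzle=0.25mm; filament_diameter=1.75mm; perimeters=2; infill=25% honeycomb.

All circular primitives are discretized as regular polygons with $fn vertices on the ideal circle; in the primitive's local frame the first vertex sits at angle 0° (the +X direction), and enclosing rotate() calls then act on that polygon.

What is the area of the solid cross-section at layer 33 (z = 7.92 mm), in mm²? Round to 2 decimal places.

258.99 mm²

At z = 7.92 mm: the cylinder: section is a regular 32-gon, circumradius r=10 (area = (32/2)·10.000²·sin(360°/32) = 312.14 mm²); the 23×28 cube at (-3.5, 4.5) contributes its full rectangle (area 644.00 mm²); After the difference (first − rest): starting from the r=10 cylinder (312.14 mm²), the 23×28 cube at (-3.5, 4.5) partially overlaps it — only the 53.15 mm² overlap (of its 644.00 mm²) is removed, clipping the outline — area = 258.99 mm². Overall, the cross-section is a single solid region. Net area = 258.99 mm².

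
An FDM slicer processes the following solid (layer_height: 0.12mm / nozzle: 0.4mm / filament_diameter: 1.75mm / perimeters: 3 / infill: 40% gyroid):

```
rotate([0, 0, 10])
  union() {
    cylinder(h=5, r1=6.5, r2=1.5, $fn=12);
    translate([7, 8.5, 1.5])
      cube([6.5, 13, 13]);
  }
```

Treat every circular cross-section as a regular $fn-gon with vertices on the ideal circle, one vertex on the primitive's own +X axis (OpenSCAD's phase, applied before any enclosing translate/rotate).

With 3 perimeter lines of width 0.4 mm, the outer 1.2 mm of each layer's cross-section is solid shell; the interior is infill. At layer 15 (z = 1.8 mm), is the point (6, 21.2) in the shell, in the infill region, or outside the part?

At z = 1.8 mm: the cone contributes a regular 12-gon of circumradius 4.700 (interpolated between r1=6.5 and r2=1.5 at t=0.360); the cube at (7, 8.5) (footprint 6.5×13) is included at this height; Taking the union: the 2 present regions are separate (no shared area or edge), so areas and boundary lengths simply add and each stays a separate island — 2 connected regions; (whole slice rotated 10° about Z — lengths, areas and connectivity unchanged). Overall, the cross-section has 2 separate islands. Undo the 10° rotation: the query point maps to (9.590, 19.836) in the un-rotated model frame. The nearest boundary edge runs (7.00, 21.50)→(13.50, 21.50); distance from the point to it = 1.66 mm. (Shell/infill is judged within the island containing the point — the largest one.) The point is inside the cross-section and 1.66 mm from the nearest boundary — more than the 1.2 mm shell width (3 × 0.4), so it's in the infill interior.

infill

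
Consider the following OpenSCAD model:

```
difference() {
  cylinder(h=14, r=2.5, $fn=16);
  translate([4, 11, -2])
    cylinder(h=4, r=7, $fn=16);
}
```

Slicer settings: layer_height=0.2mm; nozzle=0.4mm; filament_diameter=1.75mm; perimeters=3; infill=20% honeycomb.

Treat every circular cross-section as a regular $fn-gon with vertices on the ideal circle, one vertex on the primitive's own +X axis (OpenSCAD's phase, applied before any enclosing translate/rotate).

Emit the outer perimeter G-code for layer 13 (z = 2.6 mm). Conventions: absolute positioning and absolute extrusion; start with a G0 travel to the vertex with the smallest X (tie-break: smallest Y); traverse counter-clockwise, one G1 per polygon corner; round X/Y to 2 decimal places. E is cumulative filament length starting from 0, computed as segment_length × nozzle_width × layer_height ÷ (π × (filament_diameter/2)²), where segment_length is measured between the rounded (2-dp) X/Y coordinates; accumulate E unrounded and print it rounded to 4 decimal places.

At z = 2.6 mm: the r=2.5 cylinder contributes a regular 16-gon of circumradius 2.5; the cylinder at (4, 11) does not reach this height (z outside [-2, 2]); Subtracting the remaining from the first: none of the subtracted shapes is present at this height, so the r=2.5 cylinder is unchanged — 1 connected region. The outline is a single polygon with 16 vertices. Extrusion per mm of travel: 0.4 × 0.2 / (π × 0.875²) = 0.033260. Accumulating E over each segment gives final E = 0.5194.

G0 X-2.50 Y0.00 Z2.60
G1 X-2.31 Y-0.96 E0.0325
G1 X-1.77 Y-1.77 E0.0649
G1 X-0.96 Y-2.31 E0.0973
G1 X0.00 Y-2.50 E0.1299
G1 X0.96 Y-2.31 E0.1624
G1 X1.77 Y-1.77 E0.1948
G1 X2.31 Y-0.96 E0.2272
G1 X2.50 Y0.00 E0.2597
G1 X2.31 Y0.96 E0.2923
G1 X1.77 Y1.77 E0.3246
G1 X0.96 Y2.31 E0.3570
G1 X0.00 Y2.50 E0.3896
G1 X-0.96 Y2.31 E0.4221
G1 X-1.77 Y1.77 E0.4545
G1 X-2.31 Y0.96 E0.4869
G1 X-2.50 Y0.00 E0.5194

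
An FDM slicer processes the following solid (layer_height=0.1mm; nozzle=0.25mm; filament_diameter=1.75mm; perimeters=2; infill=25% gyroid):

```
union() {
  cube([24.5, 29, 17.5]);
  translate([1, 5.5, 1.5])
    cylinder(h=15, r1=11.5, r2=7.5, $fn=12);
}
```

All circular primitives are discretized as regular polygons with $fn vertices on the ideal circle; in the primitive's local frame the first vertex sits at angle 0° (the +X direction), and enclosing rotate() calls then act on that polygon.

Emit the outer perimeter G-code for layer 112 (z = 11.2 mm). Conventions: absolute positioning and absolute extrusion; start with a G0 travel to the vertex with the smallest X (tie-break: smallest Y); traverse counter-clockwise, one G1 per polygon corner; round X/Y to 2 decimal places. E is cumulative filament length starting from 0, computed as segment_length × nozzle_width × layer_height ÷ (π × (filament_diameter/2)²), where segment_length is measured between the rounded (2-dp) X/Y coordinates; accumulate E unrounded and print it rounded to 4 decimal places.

At z = 11.2 mm: the cube (footprint 24.5×29) is included at this height; the cone at (1, 5.5) contributes a regular 12-gon of circumradius 8.913 (interpolated between r1=11.5 and r2=7.5 at t=0.647); Combining (union): the regions partially overlap (shared area 118.44 mm²), so overlapping operands fuse into one piece — 1 connected region. The outline is a single polygon with 12 vertices. Extrusion per mm of travel: 0.25 × 0.1 / (π × 0.875²) = 0.010394. Accumulating E over each segment gives final E = 1.2429.

G0 X-7.91 Y5.50 Z11.20
G1 X-6.72 Y1.04 E0.0480
G1 X-3.46 Y-2.22 E0.0959
G1 X1.00 Y-3.41 E0.1439
G1 X5.46 Y-2.22 E0.1919
G1 X7.68 Y0.00 E0.2245
G1 X24.50 Y0.00 E0.3993
G1 X24.50 Y29.00 E0.7007
G1 X0.00 Y29.00 E0.9554
G1 X0.00 Y14.15 E1.1097
G1 X-3.46 Y13.22 E1.1470
G1 X-6.72 Y9.96 E1.1949
G1 X-7.91 Y5.50 E1.2429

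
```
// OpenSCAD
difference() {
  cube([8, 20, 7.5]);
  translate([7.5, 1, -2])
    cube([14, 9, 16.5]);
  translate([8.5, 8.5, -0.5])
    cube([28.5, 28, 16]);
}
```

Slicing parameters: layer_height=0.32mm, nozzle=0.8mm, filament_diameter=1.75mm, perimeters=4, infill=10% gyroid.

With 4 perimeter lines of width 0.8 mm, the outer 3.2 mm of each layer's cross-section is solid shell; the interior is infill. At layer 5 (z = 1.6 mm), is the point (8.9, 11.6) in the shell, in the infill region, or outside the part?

outside

At z = 1.6 mm: the 8×20 cube contributes its full rectangle; the 14×9 cube at (7.5, 1) contributes its full rectangle; the cube at (8.5, 8.5) is present — its section is the full 28.5×28 rectangle; Taking the first minus the rest: starting from the 8×20 cube, the 14×9 cube at (7.5, 1) partially overlaps it — only the 4.50 mm² overlap (of its 126.00 mm²) is removed, clipping the outline; the 28.5×28 cube at (8.5, 8.5) misses the remaining region (no effect) — 1 connected region. Overall, the cross-section is a single solid region. The nearest boundary edge runs (8.00, 20.00)→(8.00, 10.00); distance from the point to it = 0.90 mm. The point is not inside any of the regions above, so it lies outside the cross-section (0.90 mm from the nearest boundary).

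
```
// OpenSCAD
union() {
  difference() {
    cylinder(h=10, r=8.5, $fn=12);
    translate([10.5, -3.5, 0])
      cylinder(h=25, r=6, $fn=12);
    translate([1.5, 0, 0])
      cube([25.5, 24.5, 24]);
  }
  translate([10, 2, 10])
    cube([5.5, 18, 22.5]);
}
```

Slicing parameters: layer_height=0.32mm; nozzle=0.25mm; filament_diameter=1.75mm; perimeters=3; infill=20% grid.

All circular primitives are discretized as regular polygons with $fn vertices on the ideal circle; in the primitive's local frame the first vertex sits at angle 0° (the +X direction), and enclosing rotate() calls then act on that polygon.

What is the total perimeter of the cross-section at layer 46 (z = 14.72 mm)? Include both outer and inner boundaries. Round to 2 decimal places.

47.00 mm

At z = 14.72 mm: the cylinder is absent (z outside [0, 10]); the cylinder at (10.5, -3.5): section is a regular 12-gon, circumradius r=6 (perimeter = 2·12·6.000·sin(180°/12) = 37.27 mm); the cube at (1.5, 0) is present — its section is the full 25.5×24.5 rectangle (perimeter 100.00 mm); After the difference (first − rest): the first operand is absent here, so nothing remains; the cube at (10, 2) is present — its section is the full 5.5×18 rectangle (perimeter 47.00 mm); Combining (union): only the 5.5×18 cube at (10, 2) is present, so the union is just that shape — boundary = 47.00 mm. Overall, the cross-section is a single solid region. Total boundary length (outer) = 47.00 mm.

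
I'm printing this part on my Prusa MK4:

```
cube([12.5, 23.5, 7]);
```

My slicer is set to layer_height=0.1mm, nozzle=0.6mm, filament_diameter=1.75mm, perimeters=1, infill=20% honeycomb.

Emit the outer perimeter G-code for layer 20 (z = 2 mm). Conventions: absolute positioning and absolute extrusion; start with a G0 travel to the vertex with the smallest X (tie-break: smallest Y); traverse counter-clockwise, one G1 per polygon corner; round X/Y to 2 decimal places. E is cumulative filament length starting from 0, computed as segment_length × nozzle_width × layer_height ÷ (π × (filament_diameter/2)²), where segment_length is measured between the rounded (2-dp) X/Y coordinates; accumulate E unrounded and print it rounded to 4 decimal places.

At z = 2 mm: the cube (footprint 12.5×23.5) is included at this height. The outline is a single polygon with 4 vertices. Extrusion per mm of travel: 0.6 × 0.1 / (π × 0.875²) = 0.024945. Accumulating E over each segment gives final E = 1.7960.

G0 X0.00 Y0.00 Z2.00
G1 X12.50 Y0.00 E0.3118
G1 X12.50 Y23.50 E0.8980
G1 X0.00 Y23.50 E1.2098
G1 X0.00 Y0.00 E1.7960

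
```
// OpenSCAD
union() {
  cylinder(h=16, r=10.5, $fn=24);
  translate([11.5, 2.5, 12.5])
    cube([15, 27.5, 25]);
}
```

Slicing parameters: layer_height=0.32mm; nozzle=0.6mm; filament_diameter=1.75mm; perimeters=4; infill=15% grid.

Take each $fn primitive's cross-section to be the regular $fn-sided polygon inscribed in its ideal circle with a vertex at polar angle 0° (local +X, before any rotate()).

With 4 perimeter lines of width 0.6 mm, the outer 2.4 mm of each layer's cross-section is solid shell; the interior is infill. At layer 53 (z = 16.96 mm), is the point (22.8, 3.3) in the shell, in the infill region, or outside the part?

At z = 16.96 mm: the cylinder is absent (z outside [0, 16]); the cube at (11.5, 2.5) is present — its section is the full 15×27.5 rectangle; Taking the union: only the 15×27.5 cube at (11.5, 2.5) is present, so the union is just that shape — 1 connected region. Overall, the cross-section is a single solid region. The nearest boundary edge runs (11.50, 2.50)→(26.50, 2.50); distance from the point to it = 0.80 mm. The point is inside the cross-section, 0.80 mm from the nearest boundary — within the 2.4 mm shell band (4 × 0.6).

shell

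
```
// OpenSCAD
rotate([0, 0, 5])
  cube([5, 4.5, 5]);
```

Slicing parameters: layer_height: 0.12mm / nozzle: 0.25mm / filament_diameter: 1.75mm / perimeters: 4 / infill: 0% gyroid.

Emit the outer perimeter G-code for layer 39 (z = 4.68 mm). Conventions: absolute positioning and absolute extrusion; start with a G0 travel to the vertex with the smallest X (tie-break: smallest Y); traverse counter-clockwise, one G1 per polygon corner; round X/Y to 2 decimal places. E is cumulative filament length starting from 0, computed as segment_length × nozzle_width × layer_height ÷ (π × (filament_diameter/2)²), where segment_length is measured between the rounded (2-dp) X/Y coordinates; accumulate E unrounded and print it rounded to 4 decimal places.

At z = 4.68 mm: the 5×4.5 cube contributes its full rectangle; (whole slice rotated 5° about Z — lengths, areas and connectivity unchanged). The outline is a single polygon with 4 vertices. Extrusion per mm of travel: 0.25 × 0.12 / (π × 0.875²) = 0.012473. Accumulating E over each segment gives final E = 0.2369.

G0 X-0.39 Y4.48 Z4.68
G1 X0.00 Y0.00 E0.0561
G1 X4.98 Y0.44 E0.1184
G1 X4.59 Y4.92 E0.1745
G1 X-0.39 Y4.48 E0.2369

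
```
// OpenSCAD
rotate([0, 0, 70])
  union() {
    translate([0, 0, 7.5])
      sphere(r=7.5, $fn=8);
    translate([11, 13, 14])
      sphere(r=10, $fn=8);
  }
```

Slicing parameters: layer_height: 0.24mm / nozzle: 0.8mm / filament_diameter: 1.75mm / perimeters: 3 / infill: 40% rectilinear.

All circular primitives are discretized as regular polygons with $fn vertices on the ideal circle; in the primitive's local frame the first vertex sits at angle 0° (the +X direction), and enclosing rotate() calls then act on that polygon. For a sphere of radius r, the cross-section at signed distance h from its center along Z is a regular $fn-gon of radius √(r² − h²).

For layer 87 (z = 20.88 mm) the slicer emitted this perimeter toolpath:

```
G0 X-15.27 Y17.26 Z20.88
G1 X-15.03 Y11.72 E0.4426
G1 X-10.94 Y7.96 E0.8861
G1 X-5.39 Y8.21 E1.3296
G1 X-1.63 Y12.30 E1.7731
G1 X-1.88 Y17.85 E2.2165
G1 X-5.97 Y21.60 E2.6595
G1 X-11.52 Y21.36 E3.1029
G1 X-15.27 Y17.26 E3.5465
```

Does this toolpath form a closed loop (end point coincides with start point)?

Start point (G0): (-15.27, 17.26). End point (last G1): the path returns to the start — closed.

yes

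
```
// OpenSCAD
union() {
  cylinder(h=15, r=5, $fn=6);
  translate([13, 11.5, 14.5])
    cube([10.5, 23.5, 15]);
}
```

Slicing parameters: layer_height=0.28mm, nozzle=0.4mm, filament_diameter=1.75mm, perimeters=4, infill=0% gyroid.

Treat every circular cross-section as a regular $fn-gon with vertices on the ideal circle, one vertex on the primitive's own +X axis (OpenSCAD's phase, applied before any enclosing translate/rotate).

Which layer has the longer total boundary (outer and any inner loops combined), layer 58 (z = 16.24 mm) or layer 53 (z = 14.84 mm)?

layer 53 (z = 14.84 mm)

Layer 58 (z = 16.24): the cylinder is absent (z outside [0, 15]); the 10.5×23.5 cube at (13, 11.5) contributes its full rectangle (perimeter 68.00 mm); Merging all regions: only the 10.5×23.5 cube at (13, 11.5) is present, so the union is just that shape — boundary = 68.00 mm. So its perimeter = 68.00 mm. Layer 53 (z = 14.84): the r=5 cylinder gives a regular 6-gon of circumradius 5 (constant along its height) (perimeter = 2·6·5.000·sin(180°/6) = 30.00 mm); the 10.5×23.5 cube at (13, 11.5) contributes its full rectangle (perimeter 68.00 mm); Combining (union): the 2 present regions are separate (no shared area or edge), so areas and boundary lengths simply add and each stays a separate island — boundary = 98.00 mm. So its perimeter = 98.00 mm. Layer 53 is larger (98.00 vs 68.00 mm).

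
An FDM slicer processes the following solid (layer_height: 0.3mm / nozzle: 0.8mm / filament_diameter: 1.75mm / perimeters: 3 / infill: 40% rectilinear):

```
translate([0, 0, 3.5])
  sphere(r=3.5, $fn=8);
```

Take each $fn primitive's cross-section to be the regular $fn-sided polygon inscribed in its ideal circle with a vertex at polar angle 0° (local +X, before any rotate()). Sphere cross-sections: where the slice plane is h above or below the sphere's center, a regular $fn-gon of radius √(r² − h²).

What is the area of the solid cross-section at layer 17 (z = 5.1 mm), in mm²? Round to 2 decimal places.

27.41 mm²

At z = 5.1 mm: the r=3.5 sphere contributes a regular 8-gon of circumradius √(3.5²−1.6²) = 3.113 (area = (8/2)·3.113²·sin(360°/8) = 27.41 mm²). Overall, the cross-section is a single solid region. Net area = 27.41 mm².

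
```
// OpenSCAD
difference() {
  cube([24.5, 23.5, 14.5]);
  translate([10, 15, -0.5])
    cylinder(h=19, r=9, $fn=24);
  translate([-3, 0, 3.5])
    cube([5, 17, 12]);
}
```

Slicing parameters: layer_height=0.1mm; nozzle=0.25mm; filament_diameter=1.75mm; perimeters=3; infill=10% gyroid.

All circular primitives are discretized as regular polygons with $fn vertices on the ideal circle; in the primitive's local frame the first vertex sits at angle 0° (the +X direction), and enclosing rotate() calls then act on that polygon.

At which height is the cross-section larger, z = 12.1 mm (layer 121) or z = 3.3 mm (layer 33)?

Layer 121 (z = 12.1): the cube (footprint 24.5×23.5) is included at this height (area 575.75 mm²); the r=9 cylinder at (10, 15) gives a regular 24-gon of circumradius 9 (constant along its height) (area = (24/2)·9.000²·sin(360°/24) = 251.57 mm²); the 5×17 cube at (-3, 0) contributes its full rectangle (area 85.00 mm²); Subtracting the remaining from the first: starting from the 24.5×23.5 cube (575.75 mm²), the r=9 cylinder at (10, 15) partially overlaps it — only the 249.87 mm² overlap (of its 251.57 mm²) is removed, clipping the outline; the 5×17 cube at (-3, 0) partially overlaps it — only the 29.71 mm² overlap (of its 85.00 mm²) is removed, clipping the outline — area = 296.17 mm². So its area = 296.17 mm². Layer 33 (z = 3.3): the cube is present — its section is the full 24.5×23.5 rectangle (area 575.75 mm²); the r=9 cylinder at (10, 15) contributes a regular 24-gon of circumradius 9 (area = (24/2)·9.000²·sin(360°/24) = 251.57 mm²); the cube at (-3, 0) does not reach this height (z outside [3.5, 15.5]); Taking the first minus the rest: starting from the 24.5×23.5 cube (575.75 mm²), the r=9 cylinder at (10, 15) partially overlaps it — only the 249.87 mm² overlap (of its 251.57 mm²) is removed, clipping the outline — area = 325.88 mm². So its area = 325.88 mm². Layer 33 is larger (325.88 vs 296.17 mm²).

layer 33 (z = 3.3 mm)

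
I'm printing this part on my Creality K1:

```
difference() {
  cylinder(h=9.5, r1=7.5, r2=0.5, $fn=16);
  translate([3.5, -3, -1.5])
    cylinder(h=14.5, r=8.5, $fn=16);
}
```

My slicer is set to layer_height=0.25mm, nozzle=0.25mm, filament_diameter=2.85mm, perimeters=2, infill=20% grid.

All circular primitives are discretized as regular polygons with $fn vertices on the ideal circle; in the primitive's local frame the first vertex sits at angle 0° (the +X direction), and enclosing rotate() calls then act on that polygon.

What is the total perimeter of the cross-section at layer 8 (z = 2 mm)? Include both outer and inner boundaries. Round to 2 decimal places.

At z = 2 mm: the cone (r1=7.5→r2=0.5) has section circumradius 6.026 here — a regular 16-gon (perimeter = 2·16·6.026·sin(180°/16) = 37.62 mm); the r=8.5 cylinder at (3.5, -3) contributes a regular 16-gon of circumradius 8.5 (perimeter = 2·16·8.500·sin(180°/16) = 53.06 mm); Taking the first minus the rest: starting from the cone, the r=8.5 cylinder at (3.5, -3) partially overlaps it — only the 91.25 mm² overlap (of its 221.19 mm²) is removed, clipping the outline — boundary = 28.27 mm. Overall, the cross-section is a single solid region. Total boundary length (outer) = 28.27 mm.

28.27 mm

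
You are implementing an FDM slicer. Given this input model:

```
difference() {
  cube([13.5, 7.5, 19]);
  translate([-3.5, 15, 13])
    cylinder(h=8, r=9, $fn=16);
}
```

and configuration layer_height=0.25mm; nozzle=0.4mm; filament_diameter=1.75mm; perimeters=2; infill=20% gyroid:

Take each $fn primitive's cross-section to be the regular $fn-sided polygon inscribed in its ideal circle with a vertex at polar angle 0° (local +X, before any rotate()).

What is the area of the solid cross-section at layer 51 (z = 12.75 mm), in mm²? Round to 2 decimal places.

101.25 mm²

At z = 12.75 mm: the 13.5×7.5 cube contributes its full rectangle (area 101.25 mm²); the cylinder at (-3.5, 15) is absent (z outside [13, 21]); Subtracting the remaining from the first: none of the subtracted shapes is present at this height, so the 13.5×7.5 cube is unchanged — area = 101.25 mm². Overall, the cross-section is a single solid region. Net area = 101.25 mm².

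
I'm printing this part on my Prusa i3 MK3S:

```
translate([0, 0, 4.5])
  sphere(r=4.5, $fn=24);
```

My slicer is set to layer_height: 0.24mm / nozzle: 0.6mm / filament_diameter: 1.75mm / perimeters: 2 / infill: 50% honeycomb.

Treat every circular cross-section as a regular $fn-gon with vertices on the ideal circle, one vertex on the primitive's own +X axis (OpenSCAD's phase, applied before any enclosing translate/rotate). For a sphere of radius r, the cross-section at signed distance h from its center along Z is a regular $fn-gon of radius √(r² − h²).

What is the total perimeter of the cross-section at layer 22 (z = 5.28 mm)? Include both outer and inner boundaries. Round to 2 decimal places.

At z = 5.28 mm: the sphere: section is a regular 24-gon, circumradius = √(r²−h²) = √(4.5²−0.78²) = 4.432 (perimeter = 2·24·4.432·sin(180°/24) = 27.77 mm). Overall, the cross-section is a single solid region. Total boundary length (outer) = 27.77 mm.

27.77 mm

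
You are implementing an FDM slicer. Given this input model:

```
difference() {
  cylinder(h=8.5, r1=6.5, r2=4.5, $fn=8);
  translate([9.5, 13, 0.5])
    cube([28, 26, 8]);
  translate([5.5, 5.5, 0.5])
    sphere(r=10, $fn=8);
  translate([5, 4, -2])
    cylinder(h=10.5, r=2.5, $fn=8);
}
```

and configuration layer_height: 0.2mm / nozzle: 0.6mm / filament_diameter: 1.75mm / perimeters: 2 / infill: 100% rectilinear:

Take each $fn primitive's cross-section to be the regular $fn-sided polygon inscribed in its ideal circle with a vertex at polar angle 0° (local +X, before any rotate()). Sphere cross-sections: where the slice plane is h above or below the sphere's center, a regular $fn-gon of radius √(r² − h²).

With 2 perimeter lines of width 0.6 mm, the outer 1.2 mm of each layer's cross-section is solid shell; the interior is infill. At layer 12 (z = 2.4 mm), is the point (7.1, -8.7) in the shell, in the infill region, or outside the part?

outside

At z = 2.4 mm: the cone contributes a regular 8-gon of circumradius 5.935 (interpolated between r1=6.5 and r2=4.5 at t=0.282); the cube at (9.5, 13) is present — its section is the full 28×26 rectangle; the r=10 sphere at (5.5, 5.5) contributes a regular 8-gon of circumradius √(10²−1.9²) = 9.818; the r=2.5 cylinder at (5, 4) contributes a regular 8-gon of circumradius 2.5; Subtracting the remaining from the first: starting from the cone, the 28×26 cube at (9.5, 13) misses the remaining region (no effect); the r=10 sphere at (5.5, 5.5) partially overlaps it — only the 59.50 mm² overlap (of its 272.63 mm²) is removed, clipping the outline; the r=2.5 cylinder at (5, 4) misses the remaining region (no effect) — 1 connected region. Overall, the cross-section is a single solid region. The nearest boundary edge runs (4.20, -4.20)→(-0.00, -5.94); distance from the point to it = 5.36 mm. The point is not inside any of the regions above, so it lies outside the cross-section (5.36 mm from the nearest boundary).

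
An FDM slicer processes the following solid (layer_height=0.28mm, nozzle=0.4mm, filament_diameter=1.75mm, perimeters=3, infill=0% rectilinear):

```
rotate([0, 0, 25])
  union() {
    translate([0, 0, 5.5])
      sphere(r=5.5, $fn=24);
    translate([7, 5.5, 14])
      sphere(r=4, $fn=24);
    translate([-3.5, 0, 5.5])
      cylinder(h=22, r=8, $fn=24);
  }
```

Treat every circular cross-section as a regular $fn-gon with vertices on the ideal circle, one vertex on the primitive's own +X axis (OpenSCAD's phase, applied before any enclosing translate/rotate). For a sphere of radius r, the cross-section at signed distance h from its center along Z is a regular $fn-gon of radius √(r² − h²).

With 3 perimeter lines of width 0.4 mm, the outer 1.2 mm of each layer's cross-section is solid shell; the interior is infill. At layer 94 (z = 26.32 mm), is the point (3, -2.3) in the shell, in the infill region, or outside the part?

At z = 26.32 mm: the sphere is not intersected at this z (|z−center|=20.820 > r=5.5); the sphere at (7, 5.5) is not intersected at this z (|z−center|=12.320 > r=4); the r=8 cylinder at (-3.5, 0) gives a regular 24-gon of circumradius 8 (constant along its height); Merging all regions: only the r=8 cylinder at (-3.5, 0) is present, so the union is just that shape — 1 connected region; (rotated 25° about Z; rotation is an isometry so areas/perimeters/island counts are preserved). Overall, the cross-section is a single solid region. Undo the 25° rotation: the query point maps to (1.747, -3.352) in the un-rotated model frame. The nearest boundary edge runs (2.16, -5.66)→(3.43, -4.00); distance from the point to it = 1.73 mm. The point is inside the cross-section and 1.73 mm from the nearest boundary — more than the 1.2 mm shell width (3 × 0.4), so it's in the infill interior.

infill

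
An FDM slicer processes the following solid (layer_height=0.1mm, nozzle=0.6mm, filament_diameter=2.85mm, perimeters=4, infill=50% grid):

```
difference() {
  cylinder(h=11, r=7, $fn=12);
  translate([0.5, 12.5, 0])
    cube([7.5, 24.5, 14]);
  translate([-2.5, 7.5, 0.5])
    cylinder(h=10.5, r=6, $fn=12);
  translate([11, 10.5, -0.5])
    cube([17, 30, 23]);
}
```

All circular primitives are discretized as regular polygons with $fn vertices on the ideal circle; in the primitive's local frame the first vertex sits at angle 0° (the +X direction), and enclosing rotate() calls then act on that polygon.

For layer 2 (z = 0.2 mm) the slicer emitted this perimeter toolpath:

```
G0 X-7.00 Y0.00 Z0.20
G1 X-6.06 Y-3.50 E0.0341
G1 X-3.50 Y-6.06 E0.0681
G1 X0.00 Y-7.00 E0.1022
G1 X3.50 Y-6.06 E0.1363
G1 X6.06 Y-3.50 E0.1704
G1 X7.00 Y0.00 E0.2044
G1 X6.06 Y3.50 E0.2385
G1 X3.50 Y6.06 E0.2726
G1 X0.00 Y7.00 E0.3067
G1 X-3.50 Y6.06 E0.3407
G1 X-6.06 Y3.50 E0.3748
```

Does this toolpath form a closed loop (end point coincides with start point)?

no

Start point (G0): (-7.00, 0.00). End point (last G1): the path does not return to the start — open.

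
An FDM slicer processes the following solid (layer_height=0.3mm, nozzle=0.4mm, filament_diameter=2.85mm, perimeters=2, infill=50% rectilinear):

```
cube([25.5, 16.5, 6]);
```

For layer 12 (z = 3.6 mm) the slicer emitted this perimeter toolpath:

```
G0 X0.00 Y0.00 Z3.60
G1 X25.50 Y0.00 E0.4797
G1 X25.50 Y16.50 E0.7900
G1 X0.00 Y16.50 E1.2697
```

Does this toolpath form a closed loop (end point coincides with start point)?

Start point (G0): (0.00, 0.00). End point (last G1): the path does not return to the start — open.

no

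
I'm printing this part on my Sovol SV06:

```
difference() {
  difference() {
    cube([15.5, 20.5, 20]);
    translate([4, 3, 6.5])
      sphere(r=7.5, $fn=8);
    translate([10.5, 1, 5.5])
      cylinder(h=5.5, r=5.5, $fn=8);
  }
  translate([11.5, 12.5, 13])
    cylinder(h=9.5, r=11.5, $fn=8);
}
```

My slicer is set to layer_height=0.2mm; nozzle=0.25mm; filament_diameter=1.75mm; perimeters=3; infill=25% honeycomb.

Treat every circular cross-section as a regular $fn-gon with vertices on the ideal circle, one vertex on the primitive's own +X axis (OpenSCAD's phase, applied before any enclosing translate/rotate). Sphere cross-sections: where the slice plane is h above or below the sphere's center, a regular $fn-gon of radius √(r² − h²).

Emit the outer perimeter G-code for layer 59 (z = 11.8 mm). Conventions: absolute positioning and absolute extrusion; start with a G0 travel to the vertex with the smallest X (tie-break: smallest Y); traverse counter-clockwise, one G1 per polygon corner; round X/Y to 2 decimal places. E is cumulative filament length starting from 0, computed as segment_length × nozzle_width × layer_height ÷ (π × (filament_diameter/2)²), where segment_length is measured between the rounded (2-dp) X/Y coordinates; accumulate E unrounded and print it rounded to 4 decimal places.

At z = 11.8 mm: the 15.5×20.5 cube contributes its full rectangle; the sphere at (4, 3): section is a regular 8-gon, circumradius = √(r²−h²) = √(7.5²−5.3²) = 5.307; the cylinder at (10.5, 1) does not reach this height (z outside [5.5, 11]); After the difference (first − rest): starting from the 15.5×20.5 cube, the r=7.5 sphere at (4, 3) partially overlaps it — only the 63.82 mm² overlap (of its 79.65 mm²) is removed, clipping the outline — 1 connected region; the cylinder at (11.5, 12.5) is not intersected at this z (z outside [13, 22.5]); Subtracting the remaining from the first: none of the subtracted shapes is present at this height, so that combined region is unchanged — 1 connected region. The outline is a single polygon with 9 vertices. Extrusion per mm of travel: 0.25 × 0.2 / (π × 0.875²) = 0.020788. Accumulating E over each segment gives final E = 1.5357.

G0 X0.00 Y6.15 Z11.80
G1 X0.25 Y6.75 E0.0135
G1 X4.00 Y8.31 E0.0979
G1 X7.75 Y6.75 E0.1824
G1 X9.31 Y3.00 E0.2668
G1 X8.06 Y0.00 E0.3344
G1 X15.50 Y0.00 E0.4890
G1 X15.50 Y20.50 E0.9152
G1 X0.00 Y20.50 E1.2374
G1 X0.00 Y6.15 E1.5357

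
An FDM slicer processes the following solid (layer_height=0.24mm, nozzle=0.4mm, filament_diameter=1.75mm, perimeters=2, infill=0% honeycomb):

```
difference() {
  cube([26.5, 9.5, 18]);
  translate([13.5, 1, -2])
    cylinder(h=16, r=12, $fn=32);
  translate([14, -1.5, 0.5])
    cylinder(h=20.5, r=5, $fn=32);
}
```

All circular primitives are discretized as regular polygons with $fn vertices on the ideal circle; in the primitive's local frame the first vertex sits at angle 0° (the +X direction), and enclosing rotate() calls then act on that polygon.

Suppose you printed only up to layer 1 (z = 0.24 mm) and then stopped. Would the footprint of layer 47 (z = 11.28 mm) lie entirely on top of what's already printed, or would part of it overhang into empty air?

Compare the two slices. At z = 0.24: the cube is present — its section is the full 26.5×9.5 rectangle (area 251.75 mm²); the r=12 cylinder at (13.5, 1) contributes a regular 32-gon of circumradius 12 (area = (32/2)·12.000²·sin(360°/32) = 449.49 mm²); the cylinder at (14, -1.5) does not reach this height (z outside [0.5, 21]); Subtracting the remaining from the first: starting from the 26.5×9.5 cube (251.75 mm²), the r=12 cylinder at (13.5, 1) partially overlaps it — only the 208.52 mm² overlap (of its 449.49 mm²) is removed, clipping the outline — area = 43.23 mm². At z = 11.28: the cube is present — its section is the full 26.5×9.5 rectangle (area 251.75 mm²); the r=12 cylinder at (13.5, 1) gives a regular 32-gon of circumradius 12 (constant along its height) (area = (32/2)·12.000²·sin(360°/32) = 449.49 mm²); the cylinder at (14, -1.5): section is a regular 32-gon, circumradius r=5 (area = (32/2)·5.000²·sin(360°/32) = 78.04 mm²); Taking the first minus the rest: starting from the 26.5×9.5 cube (251.75 mm²), the r=12 cylinder at (13.5, 1) partially overlaps it — only the 208.52 mm² overlap (of its 449.49 mm²) is removed, clipping the outline; the r=5 cylinder at (14, -1.5) misses the remaining region (no effect) — area = 43.23 mm². Checking containment: the cross-section at z = 11.28 is a subset of the cross-section at z = 0.24.

entirely on top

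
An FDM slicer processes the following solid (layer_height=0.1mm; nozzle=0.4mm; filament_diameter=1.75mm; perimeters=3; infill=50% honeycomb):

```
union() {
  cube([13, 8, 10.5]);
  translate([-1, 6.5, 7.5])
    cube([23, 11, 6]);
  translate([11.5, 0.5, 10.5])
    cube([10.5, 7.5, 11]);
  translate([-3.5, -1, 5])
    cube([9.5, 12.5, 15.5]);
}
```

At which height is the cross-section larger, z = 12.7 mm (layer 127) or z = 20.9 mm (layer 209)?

Layer 127 (z = 12.7): the cube is absent (z outside [0, 10.5]); the 23×11 cube at (-1, 6.5) contributes its full rectangle (area 253.00 mm²); the 10.5×7.5 cube at (11.5, 0.5) contributes its full rectangle (area 78.75 mm²); the cube at (-3.5, -1) is present — its section is the full 9.5×12.5 rectangle (area 118.75 mm²); Merging all regions: the regions partially overlap — summed areas 450.50 mm² minus the doubly-counted overlap 50.75 mm² gives 399.75 mm² — area = 399.75 mm². So its area = 399.75 mm². Layer 209 (z = 20.9): the cube is not intersected at this z (z outside [0, 10.5]); the cube at (-1, 6.5) is absent (z outside [7.5, 13.5]); the cube at (11.5, 0.5) (footprint 10.5×7.5) is included at this height (area 78.75 mm²); the cube at (-3.5, -1) does not reach this height (z outside [5, 20.5]); Merging all regions: only the 10.5×7.5 cube at (11.5, 0.5) is present, so the union is just that shape — area = 78.75 mm². So its area = 78.75 mm². Layer 127 is larger (399.75 vs 78.75 mm²).

layer 127 (z = 12.7 mm)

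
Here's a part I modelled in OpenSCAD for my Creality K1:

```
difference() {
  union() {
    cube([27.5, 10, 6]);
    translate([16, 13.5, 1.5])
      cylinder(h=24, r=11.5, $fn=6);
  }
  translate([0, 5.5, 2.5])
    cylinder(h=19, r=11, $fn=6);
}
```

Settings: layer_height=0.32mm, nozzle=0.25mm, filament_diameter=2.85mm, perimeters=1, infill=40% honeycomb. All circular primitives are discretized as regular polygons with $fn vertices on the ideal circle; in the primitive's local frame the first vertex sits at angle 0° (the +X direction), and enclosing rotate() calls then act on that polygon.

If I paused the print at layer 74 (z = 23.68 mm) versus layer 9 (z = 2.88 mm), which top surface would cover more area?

Layer 74 (z = 23.68): the cube is absent (z outside [0, 6]); the cylinder at (16, 13.5): section is a regular 6-gon, circumradius r=11.5 (area = (6/2)·11.500²·sin(360°/6) = 343.60 mm²); Taking the union: only the r=11.5 cylinder at (16, 13.5) is present, so the union is just that shape — area = 343.60 mm²; the cylinder at (0, 5.5) is not intersected at this z (z outside [2.5, 21.5]); Subtracting the remaining from the first: none of the subtracted shapes is present at this height, so that combined region is unchanged — area = 343.60 mm². So its area = 343.60 mm². Layer 9 (z = 2.88): the cube (footprint 27.5×10) is included at this height (area 275.00 mm²); the r=11.5 cylinder at (16, 13.5) contributes a regular 6-gon of circumradius 11.5 (area = (6/2)·11.500²·sin(360°/6) = 343.60 mm²); Taking the union: the regions partially overlap — summed areas 618.60 mm² minus the doubly-counted overlap 98.37 mm² gives 520.23 mm² — area = 520.23 mm²; the cylinder at (0, 5.5): section is a regular 6-gon, circumradius r=11 (area = (6/2)·11.000²·sin(360°/6) = 314.37 mm²); Subtracting the remaining from the first: starting from the result so far (520.23 mm²), the r=11 cylinder at (0, 5.5) partially overlaps it — only the 103.53 mm² overlap (of its 314.37 mm²) is removed, clipping the outline — area = 416.69 mm². So its area = 416.69 mm². Layer 9 is larger (416.69 vs 343.60 mm²).

layer 9 (z = 2.88 mm)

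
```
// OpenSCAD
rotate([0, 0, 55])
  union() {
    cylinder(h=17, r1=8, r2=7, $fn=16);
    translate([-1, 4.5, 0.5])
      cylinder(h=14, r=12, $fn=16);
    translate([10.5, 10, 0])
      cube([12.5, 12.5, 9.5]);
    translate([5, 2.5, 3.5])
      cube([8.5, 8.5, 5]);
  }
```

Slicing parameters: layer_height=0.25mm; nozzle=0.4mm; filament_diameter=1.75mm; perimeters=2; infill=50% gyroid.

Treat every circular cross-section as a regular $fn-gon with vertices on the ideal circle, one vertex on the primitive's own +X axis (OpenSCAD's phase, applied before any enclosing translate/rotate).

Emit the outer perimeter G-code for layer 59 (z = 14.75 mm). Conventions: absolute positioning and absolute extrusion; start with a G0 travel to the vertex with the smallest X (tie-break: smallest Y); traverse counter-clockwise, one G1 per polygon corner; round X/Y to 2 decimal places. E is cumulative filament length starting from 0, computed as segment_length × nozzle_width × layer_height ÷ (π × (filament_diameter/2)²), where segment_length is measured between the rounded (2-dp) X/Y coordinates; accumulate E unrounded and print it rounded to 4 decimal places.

At z = 14.75 mm: the cone contributes a regular 16-gon of circumradius 7.132 (interpolated between r1=8 and r2=7 at t=0.868); the cylinder at (-1, 4.5) is not intersected at this z (z outside [0.5, 14.5]); the cube at (10.5, 10) is not intersected at this z (z outside [0, 9.5]); the cube at (5, 2.5) is not intersected at this z (z outside [3.5, 8.5]); Taking the union: only the cone is present, so the union is just that shape — 1 connected region; (whole slice rotated 55° about Z — lengths, areas and connectivity unchanged). The outline is a single polygon with 16 vertices. Extrusion per mm of travel: 0.4 × 0.25 / (π × 0.875²) = 0.041575. Accumulating E over each segment gives final E = 1.8507.

G0 X-7.02 Y-1.24 Z14.75
G1 X-6.02 Y-3.83 E0.1154
G1 X-4.09 Y-5.84 E0.2313
G1 X-1.54 Y-6.96 E0.3471
G1 X1.24 Y-7.02 E0.4627
G1 X3.83 Y-6.02 E0.5781
G1 X5.84 Y-4.09 E0.6940
G1 X6.96 Y-1.54 E0.8097
G1 X7.02 Y1.24 E0.9254
G1 X6.02 Y3.83 E1.0408
G1 X4.09 Y5.84 E1.1566
G1 X1.54 Y6.96 E1.2724
G1 X-1.24 Y7.02 E1.3880
G1 X-3.83 Y6.02 E1.5035
G1 X-5.84 Y4.09 E1.6193
G1 X-6.96 Y1.54 E1.7351
G1 X-7.02 Y-1.24 E1.8507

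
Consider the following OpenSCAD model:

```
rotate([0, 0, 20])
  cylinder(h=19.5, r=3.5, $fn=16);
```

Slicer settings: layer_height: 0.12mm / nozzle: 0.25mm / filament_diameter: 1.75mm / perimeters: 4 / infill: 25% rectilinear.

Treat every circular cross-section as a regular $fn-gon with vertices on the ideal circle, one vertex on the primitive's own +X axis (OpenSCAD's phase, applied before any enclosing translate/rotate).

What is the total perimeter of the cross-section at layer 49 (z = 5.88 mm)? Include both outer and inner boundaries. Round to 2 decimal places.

21.85 mm

At z = 5.88 mm: the cylinder: section is a regular 16-gon, circumradius r=3.5 (perimeter = 2·16·3.500·sin(180°/16) = 21.85 mm); (whole slice rotated 20° about Z — lengths, areas and connectivity unchanged). Overall, the cross-section is a single solid region. Total boundary length (outer) = 21.85 mm.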